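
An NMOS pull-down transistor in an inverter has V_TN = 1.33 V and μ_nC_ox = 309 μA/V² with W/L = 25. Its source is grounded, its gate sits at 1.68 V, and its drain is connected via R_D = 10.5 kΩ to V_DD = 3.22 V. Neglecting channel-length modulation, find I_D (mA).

V_GS = V_G = 1.68 V, so V_ov = 1.68 − 1.33 = 0.35 V.
k_n = μ_nC_ox · (W/L) = 7.725 mA/V².
Assume saturation: I_D = ½ k_n V_ov² = 0.5 × 7.725 × 0.35² = 0.473 mA, giving V_DS = V_DD − I_D R_D = 3.22 − 0.473 × 10.5 = -1.75 V.
But -1.75 V < V_ov = 0.35 V, so the device is actually in triode.
In triode I_D = k_n[V_ov V_DS − ½ V_DS²] and I_D = (V_DD − V_DS)/R_D. Equating: 40.6 V_DS² − 29.39 V_DS + 3.22 = 0, giving V_DS = 0.135 V (the root below V_ov).
I_D = (3.22 − 0.135) / 10.5 = 0.294 mA.

I_D = 0.294 mA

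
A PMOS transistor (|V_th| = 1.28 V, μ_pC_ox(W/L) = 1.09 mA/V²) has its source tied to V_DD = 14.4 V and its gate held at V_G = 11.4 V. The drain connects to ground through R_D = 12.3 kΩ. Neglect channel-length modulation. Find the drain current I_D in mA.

I_D = 1.11 mA

V_SG = V_DD − V_G = 14.4 − 11.4 = 3 V, so V_ov = 3 − 1.28 = 1.72 V.
Assume saturation: I_D = ½ k_p V_ov² = 0.5 × 1.09 × 1.72² = 1.61 mA, giving V_SD = V_DD − I_D R_D = 14.4 − 1.61 × 12.3 = -5.43 V.
But -5.43 V < V_ov = 1.72 V, so the device is actually in triode.
In triode I_D = k_p[V_ov V_SD − ½ V_SD²] and I_D = (V_DD − V_SD)/R_D. Equating: 6.7 V_SD² − 24.06 V_SD + 14.4 = 0, giving V_SD = 0.759 V (the root below V_ov).
I_D = (14.4 − 0.759) / 12.3 = 1.11 mA.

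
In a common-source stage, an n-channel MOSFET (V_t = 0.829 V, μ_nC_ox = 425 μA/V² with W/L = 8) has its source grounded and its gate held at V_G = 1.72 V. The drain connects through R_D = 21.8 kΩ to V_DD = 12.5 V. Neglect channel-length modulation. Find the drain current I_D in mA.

V_GS = V_G = 1.72 V, so V_ov = 1.72 − 0.829 = 0.891 V.
k_n = μ_nC_ox · (W/L) = 3.4 mA/V².
Assume saturation: I_D = ½ k_n V_ov² = 0.5 × 3.4 × 0.891² = 1.35 mA, giving V_DS = V_DD − I_D R_D = 12.5 − 1.35 × 21.8 = -16.9 V.
But -16.9 V < V_ov = 0.891 V, so the device is actually in triode.
In triode I_D = k_n[V_ov V_DS − ½ V_DS²] and I_D = (V_DD − V_DS)/R_D. Equating: 37.1 V_DS² − 67.04 V_DS + 12.5 = 0, giving V_DS = 0.211 V (the root below V_ov).
I_D = (12.5 − 0.211) / 21.8 = 0.564 mA.

I_D = 0.564 mA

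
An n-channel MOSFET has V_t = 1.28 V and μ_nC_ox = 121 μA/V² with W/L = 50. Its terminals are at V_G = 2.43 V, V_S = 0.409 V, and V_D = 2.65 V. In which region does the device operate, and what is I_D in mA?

V_GS = V_G − V_S = 2.43 − 0.409 = 2.02 V; V_DS = V_D − V_S = 2.65 − 0.409 = 2.24 V.
k_n = μ_nC_ox · (W/L) = 6.05 mA/V².
V_ov = V_GS − V_t = 2.02 − 1.28 = 0.741 V.
Since V_DS = 2.24 V ≥ V_ov = 0.741 V, the device is in saturation.
I_D = ½ k_n V_ov² = 0.5 × 6.05 × 0.741² = 1.66 mA.

Saturation; I_D = 1.66 mA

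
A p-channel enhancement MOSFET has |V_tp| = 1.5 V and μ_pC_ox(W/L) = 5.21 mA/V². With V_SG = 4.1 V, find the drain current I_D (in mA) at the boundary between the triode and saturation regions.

I_D = 17.6 mA

At the boundary V_SD = V_ov = V_SG − |V_tp| = 4.1 − 1.5 = 2.6 V.
I_D = ½ k_p V_ov² = 0.5 × 5.21 × 2.6² = 17.6 mA.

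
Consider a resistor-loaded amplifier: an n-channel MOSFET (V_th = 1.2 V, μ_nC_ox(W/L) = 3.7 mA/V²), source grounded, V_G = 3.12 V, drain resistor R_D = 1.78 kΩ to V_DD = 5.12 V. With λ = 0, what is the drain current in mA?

I_D = 2.64 mA

V_GS = V_G = 3.12 V, so V_ov = 3.12 − 1.2 = 1.92 V.
Assume saturation: I_D = ½ k_n V_ov² = 0.5 × 3.7 × 1.92² = 6.82 mA, giving V_DS = V_DD − I_D R_D = 5.12 − 6.82 × 1.78 = -7.02 V.
But -7.02 V < V_ov = 1.92 V, so the device is actually in triode.
In triode I_D = k_n[V_ov V_DS − ½ V_DS²] and I_D = (V_DD − V_DS)/R_D. Equating: 3.29 V_DS² − 13.65 V_DS + 5.12 = 0, giving V_DS = 0.417 V (the root below V_ov).
I_D = (5.12 − 0.417) / 1.78 = 2.64 mA.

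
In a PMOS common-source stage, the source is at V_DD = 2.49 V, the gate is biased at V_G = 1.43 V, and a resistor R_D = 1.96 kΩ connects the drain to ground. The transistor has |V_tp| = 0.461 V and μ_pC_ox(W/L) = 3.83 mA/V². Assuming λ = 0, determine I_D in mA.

I_D = 0.687 mA

V_SG = V_DD − V_G = 2.49 − 1.43 = 1.06 V, so V_ov = 1.06 − 0.461 = 0.599 V.
Assume saturation: I_D = ½ k_p V_ov² = 0.5 × 3.83 × 0.599² = 0.687 mA, giving V_SD = V_DD − I_D R_D = 2.49 − 0.687 × 1.96 = 1.14 V.
V_SD = 1.14 V ≥ V_ov = 0.599 V, confirming saturation.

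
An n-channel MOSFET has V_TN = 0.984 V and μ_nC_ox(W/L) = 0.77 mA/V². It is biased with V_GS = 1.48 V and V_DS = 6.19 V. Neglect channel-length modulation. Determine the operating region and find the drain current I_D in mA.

Saturation; I_D = 0.0947 mA

V_ov = V_GS − V_TN = 1.48 − 0.984 = 0.496 V.
Since V_DS = 6.19 V ≥ V_ov = 0.496 V, the device is in saturation.
I_D = ½ k_n V_ov² = 0.5 × 0.77 × 0.496² = 0.0947 mA.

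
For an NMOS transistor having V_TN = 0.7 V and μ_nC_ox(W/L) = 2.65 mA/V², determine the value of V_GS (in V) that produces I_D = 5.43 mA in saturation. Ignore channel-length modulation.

In saturation I_D = ½ k_n (V_GS − V_TN)², so V_GS − V_TN = √(2 I_D / k_n) = √(2 × 5.43 / 2.65) = 2.02 V.
V_GS = 0.7 + 2.02 = 2.72 V.

V_GS = 2.72 V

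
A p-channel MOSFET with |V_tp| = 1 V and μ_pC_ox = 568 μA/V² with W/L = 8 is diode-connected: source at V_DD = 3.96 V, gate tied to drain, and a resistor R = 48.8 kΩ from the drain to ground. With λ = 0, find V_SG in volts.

With gate tied to drain, V_SG = V_SD ≥ V_SG − |V_tp|, so the device is in saturation.
k_p = μ_pC_ox · (W/L) = 4.544 mA/V².
KCL at the drain: ½ k_p (V_SG − |V_tp|)² = (V_DD − V_SG)/R.
Let x = V_SG − 1. Then 111 x² + x − 2.96 = 0, giving x = 0.159 V (positive root), so V_SG = 1.16 V.
I_D = (V_DD − V_SG)/R = (3.96 − 1.16) / 48.8 = 0.0574 mA.

V_SG = 1.16 V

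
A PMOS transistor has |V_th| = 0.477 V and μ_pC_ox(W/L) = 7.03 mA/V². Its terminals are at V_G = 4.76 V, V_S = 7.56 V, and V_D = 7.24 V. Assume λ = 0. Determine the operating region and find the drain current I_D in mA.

V_SG = V_S − V_G = 7.56 − 4.76 = 2.8 V; V_SD = V_S − V_D = 7.56 − 7.24 = 0.32 V.
V_ov = V_SG − |V_th| = 2.8 − 0.477 = 2.32 V.
Since V_SD = 0.32 V < V_ov = 2.32 V, the device is in the triode region.
I_D = k_p [V_ov · V_SD − ½ V_SD²] = 7.03 × [2.32 × 0.32 − 0.5 × 0.32²] = 4.87 mA.

Triode; I_D = 4.87 mA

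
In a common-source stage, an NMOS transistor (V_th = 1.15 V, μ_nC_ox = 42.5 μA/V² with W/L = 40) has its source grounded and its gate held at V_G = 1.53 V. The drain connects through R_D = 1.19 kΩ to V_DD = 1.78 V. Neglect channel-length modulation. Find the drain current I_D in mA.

I_D = 0.123 mA

V_GS = V_G = 1.53 V, so V_ov = 1.53 − 1.15 = 0.38 V.
k_n = μ_nC_ox · (W/L) = 1.7 mA/V².
Assume saturation: I_D = ½ k_n V_ov² = 0.5 × 1.7 × 0.38² = 0.123 mA, giving V_DS = V_DD − I_D R_D = 1.78 − 0.123 × 1.19 = 1.63 V.
V_DS = 1.63 V ≥ V_ov = 0.38 V, confirming saturation.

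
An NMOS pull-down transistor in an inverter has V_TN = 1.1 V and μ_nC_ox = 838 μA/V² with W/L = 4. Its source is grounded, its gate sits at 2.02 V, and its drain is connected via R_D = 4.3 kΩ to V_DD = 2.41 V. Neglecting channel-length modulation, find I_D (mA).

V_GS = V_G = 2.02 V, so V_ov = 2.02 − 1.1 = 0.92 V.
k_n = μ_nC_ox · (W/L) = 3.352 mA/V².
Assume saturation: I_D = ½ k_n V_ov² = 0.5 × 3.352 × 0.92² = 1.42 mA, giving V_DS = V_DD − I_D R_D = 2.41 − 1.42 × 4.3 = -3.69 V.
But -3.69 V < V_ov = 0.92 V, so the device is actually in triode.
In triode I_D = k_n[V_ov V_DS − ½ V_DS²] and I_D = (V_DD − V_DS)/R_D. Equating: 7.21 V_DS² − 14.26 V_DS + 2.41 = 0, giving V_DS = 0.187 V (the root below V_ov).
I_D = (2.41 − 0.187) / 4.3 = 0.517 mA.

I_D = 0.517 mA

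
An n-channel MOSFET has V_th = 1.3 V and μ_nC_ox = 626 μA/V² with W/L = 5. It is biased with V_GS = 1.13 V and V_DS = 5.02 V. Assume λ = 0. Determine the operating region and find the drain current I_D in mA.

Cutoff; I_D = 0 mA

V_GS = 1.13 V < V_th = 1.3 V, so the transistor is in cutoff.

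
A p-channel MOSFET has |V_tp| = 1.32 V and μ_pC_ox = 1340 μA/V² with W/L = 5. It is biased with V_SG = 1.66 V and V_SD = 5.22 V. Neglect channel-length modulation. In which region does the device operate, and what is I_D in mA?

k_p = μ_pC_ox · (W/L) = 6.7 mA/V².
V_ov = V_SG − |V_tp| = 1.66 − 1.32 = 0.34 V.
Since V_SD = 5.22 V ≥ V_ov = 0.34 V, the device is in saturation.
I_D = ½ k_p V_ov² = 0.5 × 6.7 × 0.34² = 0.387 mA.

Saturation; I_D = 0.387 mA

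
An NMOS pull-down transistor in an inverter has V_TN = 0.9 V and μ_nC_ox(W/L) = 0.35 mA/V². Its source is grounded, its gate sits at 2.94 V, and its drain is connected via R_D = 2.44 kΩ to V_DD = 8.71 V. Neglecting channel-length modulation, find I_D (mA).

V_GS = V_G = 2.94 V, so V_ov = 2.94 − 0.9 = 2.04 V.
Assume saturation: I_D = ½ k_n V_ov² = 0.5 × 0.35 × 2.04² = 0.728 mA, giving V_DS = V_DD − I_D R_D = 8.71 − 0.728 × 2.44 = 6.93 V.
V_DS = 6.93 V ≥ V_ov = 2.04 V, confirming saturation.

I_D = 0.728 mA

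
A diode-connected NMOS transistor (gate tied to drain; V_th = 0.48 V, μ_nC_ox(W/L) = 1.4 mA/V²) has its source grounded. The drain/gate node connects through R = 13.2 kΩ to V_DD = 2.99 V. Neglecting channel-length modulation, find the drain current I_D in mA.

With gate tied to drain, V_GS = V_DS ≥ V_GS − V_th, so the device is in saturation.
KCL at the drain: ½ k_n (V_GS − V_th)² = (V_DD − V_GS)/R.
Let x = V_GS − 0.48. Then 9.24 x² + x − 2.51 = 0, giving x = 0.47 V (positive root), so V_GS = 0.95 V.
I_D = (V_DD − V_GS)/R = (2.99 − 0.95) / 13.2 = 0.155 mA.

I_D = 0.155 mA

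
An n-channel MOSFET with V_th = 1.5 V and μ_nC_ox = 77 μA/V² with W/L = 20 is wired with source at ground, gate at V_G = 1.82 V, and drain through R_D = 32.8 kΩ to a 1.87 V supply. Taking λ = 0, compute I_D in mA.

V_GS = V_G = 1.82 V, so V_ov = 1.82 − 1.5 = 0.32 V.
k_n = μ_nC_ox · (W/L) = 1.54 mA/V².
Assume saturation: I_D = ½ k_n V_ov² = 0.5 × 1.54 × 0.32² = 0.0788 mA, giving V_DS = V_DD − I_D R_D = 1.87 − 0.0788 × 32.8 = -0.716 V.
But -0.716 V < V_ov = 0.32 V, so the device is actually in triode.
In triode I_D = k_n[V_ov V_DS − ½ V_DS²] and I_D = (V_DD − V_DS)/R_D. Equating: 25.3 V_DS² − 17.16 V_DS + 1.87 = 0, giving V_DS = 0.136 V (the root below V_ov).
I_D = (1.87 − 0.136) / 32.8 = 0.0529 mA.

I_D = 0.0529 mA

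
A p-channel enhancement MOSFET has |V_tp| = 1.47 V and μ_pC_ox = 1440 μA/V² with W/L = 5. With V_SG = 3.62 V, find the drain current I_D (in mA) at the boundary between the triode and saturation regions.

I_D = 16.6 mA

At the boundary V_SD = V_ov = V_SG − |V_tp| = 3.62 − 1.47 = 2.15 V.
k_p = μ_pC_ox · (W/L) = 7.2 mA/V².
I_D = ½ k_p V_ov² = 0.5 × 7.2 × 2.15² = 16.6 mA.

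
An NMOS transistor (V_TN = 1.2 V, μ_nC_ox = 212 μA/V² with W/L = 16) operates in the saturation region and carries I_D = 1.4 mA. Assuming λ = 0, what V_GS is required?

V_GS = 2.11 V

k_n = μ_nC_ox · (W/L) = 3.392 mA/V².
In saturation I_D = ½ k_n (V_GS − V_TN)², so V_GS − V_TN = √(2 I_D / k_n) = √(2 × 1.4 / 3.392) = 0.909 V.
V_GS = 1.2 + 0.909 = 2.11 V.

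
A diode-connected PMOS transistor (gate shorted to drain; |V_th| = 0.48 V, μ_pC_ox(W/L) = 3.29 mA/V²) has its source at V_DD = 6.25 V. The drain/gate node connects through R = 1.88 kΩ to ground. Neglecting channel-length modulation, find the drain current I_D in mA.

I_D = 2.42 mA

With gate tied to drain, V_SG = V_SD ≥ V_SG − |V_th|, so the device is in saturation.
KCL at the drain: ½ k_p (V_SG − |V_th|)² = (V_DD − V_SG)/R.
Let x = V_SG − 0.48. Then 3.09 x² + x − 5.77 = 0, giving x = 1.21 V (positive root), so V_SG = 1.69 V.
I_D = (V_DD − V_SG)/R = (6.25 − 1.69) / 1.88 = 2.42 mA.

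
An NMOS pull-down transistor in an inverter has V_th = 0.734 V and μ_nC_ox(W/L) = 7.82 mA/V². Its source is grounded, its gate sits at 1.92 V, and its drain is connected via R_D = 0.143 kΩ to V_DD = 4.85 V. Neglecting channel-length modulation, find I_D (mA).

V_GS = V_G = 1.92 V, so V_ov = 1.92 − 0.734 = 1.19 V.
Assume saturation: I_D = ½ k_n V_ov² = 0.5 × 7.82 × 1.19² = 5.5 mA, giving V_DS = V_DD − I_D R_D = 4.85 − 5.5 × 0.143 = 4.06 V.
V_DS = 4.06 V ≥ V_ov = 1.19 V, confirming saturation.

I_D = 5.50 mA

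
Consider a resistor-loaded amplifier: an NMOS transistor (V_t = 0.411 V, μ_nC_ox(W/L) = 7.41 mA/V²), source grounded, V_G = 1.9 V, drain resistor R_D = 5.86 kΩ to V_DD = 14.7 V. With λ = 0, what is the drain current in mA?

V_GS = V_G = 1.9 V, so V_ov = 1.9 − 0.411 = 1.49 V.
Assume saturation: I_D = ½ k_n V_ov² = 0.5 × 7.41 × 1.49² = 8.21 mA, giving V_DS = V_DD − I_D R_D = 14.7 − 8.21 × 5.86 = -33.4 V.
But -33.4 V < V_ov = 1.49 V, so the device is actually in triode.
In triode I_D = k_n[V_ov V_DS − ½ V_DS²] and I_D = (V_DD − V_DS)/R_D. Equating: 21.7 V_DS² − 65.66 V_DS + 14.7 = 0, giving V_DS = 0.244 V (the root below V_ov).
I_D = (14.7 − 0.244) / 5.86 = 2.47 mA.

I_D = 2.47 mA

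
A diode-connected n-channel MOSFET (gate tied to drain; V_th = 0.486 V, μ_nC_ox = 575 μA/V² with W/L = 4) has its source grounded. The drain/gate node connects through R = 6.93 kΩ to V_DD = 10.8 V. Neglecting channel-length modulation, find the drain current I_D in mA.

I_D = 1.33 mA

With gate tied to drain, V_GS = V_DS ≥ V_GS − V_th, so the device is in saturation.
k_n = μ_nC_ox · (W/L) = 2.3 mA/V².
KCL at the drain: ½ k_n (V_GS − V_th)² = (V_DD − V_GS)/R.
Let x = V_GS − 0.486. Then 7.97 x² + x − 10.31 = 0, giving x = 1.08 V (positive root), so V_GS = 1.56 V.
I_D = (V_DD − V_GS)/R = (10.8 − 1.56) / 6.93 = 1.33 mA.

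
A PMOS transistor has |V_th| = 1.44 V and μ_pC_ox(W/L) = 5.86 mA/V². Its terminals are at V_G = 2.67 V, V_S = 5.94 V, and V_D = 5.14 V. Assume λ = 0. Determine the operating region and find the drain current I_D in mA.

V_SG = V_S − V_G = 5.94 − 2.67 = 3.27 V; V_SD = V_S − V_D = 5.94 − 5.14 = 0.8 V.
V_ov = V_SG − |V_th| = 3.27 − 1.44 = 1.83 V.
Since V_SD = 0.8 V < V_ov = 1.83 V, the device is in the triode region.
I_D = k_p [V_ov · V_SD − ½ V_SD²] = 5.86 × [1.83 × 0.8 − 0.5 × 0.8²] = 6.7 mA.

Triode; I_D = 6.70 mA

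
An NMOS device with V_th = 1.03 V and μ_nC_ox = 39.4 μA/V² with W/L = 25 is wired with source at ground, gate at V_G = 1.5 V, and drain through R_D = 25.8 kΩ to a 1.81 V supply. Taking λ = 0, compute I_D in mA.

I_D = 0.0637 mA

V_GS = V_G = 1.5 V, so V_ov = 1.5 − 1.03 = 0.47 V.
k_n = μ_nC_ox · (W/L) = 0.985 mA/V².
Assume saturation: I_D = ½ k_n V_ov² = 0.5 × 0.985 × 0.47² = 0.109 mA, giving V_DS = V_DD − I_D R_D = 1.81 − 0.109 × 25.8 = -0.997 V.
But -0.997 V < V_ov = 0.47 V, so the device is actually in triode.
In triode I_D = k_n[V_ov V_DS − ½ V_DS²] and I_D = (V_DD − V_DS)/R_D. Equating: 12.7 V_DS² − 12.94 V_DS + 1.81 = 0, giving V_DS = 0.167 V (the root below V_ov).
I_D = (1.81 − 0.167) / 25.8 = 0.0637 mA.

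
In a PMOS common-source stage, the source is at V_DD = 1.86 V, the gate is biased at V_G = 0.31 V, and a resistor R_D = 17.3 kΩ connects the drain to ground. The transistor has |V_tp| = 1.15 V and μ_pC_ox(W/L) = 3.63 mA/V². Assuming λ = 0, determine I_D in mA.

I_D = 0.103 mA

V_SG = V_DD − V_G = 1.86 − 0.31 = 1.55 V, so V_ov = 1.55 − 1.15 = 0.4 V.
Assume saturation: I_D = ½ k_p V_ov² = 0.5 × 3.63 × 0.4² = 0.29 mA, giving V_SD = V_DD − I_D R_D = 1.86 − 0.29 × 17.3 = -3.16 V.
But -3.16 V < V_ov = 0.4 V, so the device is actually in triode.
In triode I_D = k_p[V_ov V_SD − ½ V_SD²] and I_D = (V_DD − V_SD)/R_D. Equating: 31.4 V_SD² − 26.12 V_SD + 1.86 = 0, giving V_SD = 0.0786 V (the root below V_ov).
I_D = (1.86 − 0.0786) / 17.3 = 0.103 mA.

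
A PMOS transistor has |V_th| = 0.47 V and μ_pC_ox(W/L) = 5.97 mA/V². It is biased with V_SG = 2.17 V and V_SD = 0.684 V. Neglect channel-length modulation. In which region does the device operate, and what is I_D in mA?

Triode; I_D = 5.55 mA

V_ov = V_SG − |V_th| = 2.17 − 0.47 = 1.7 V.
Since V_SD = 0.684 V < V_ov = 1.7 V, the device is in the triode region.
I_D = k_p [V_ov · V_SD − ½ V_SD²] = 5.97 × [1.7 × 0.684 − 0.5 × 0.684²] = 5.55 mA.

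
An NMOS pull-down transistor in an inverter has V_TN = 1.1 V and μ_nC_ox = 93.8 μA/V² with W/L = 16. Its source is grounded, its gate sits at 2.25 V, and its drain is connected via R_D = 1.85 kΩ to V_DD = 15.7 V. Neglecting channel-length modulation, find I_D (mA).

I_D = 0.992 mA

V_GS = V_G = 2.25 V, so V_ov = 2.25 − 1.1 = 1.15 V.
k_n = μ_nC_ox · (W/L) = 1.501 mA/V².
Assume saturation: I_D = ½ k_n V_ov² = 0.5 × 1.501 × 1.15² = 0.992 mA, giving V_DS = V_DD − I_D R_D = 15.7 − 0.992 × 1.85 = 13.9 V.
V_DS = 13.9 V ≥ V_ov = 1.15 V, confirming saturation.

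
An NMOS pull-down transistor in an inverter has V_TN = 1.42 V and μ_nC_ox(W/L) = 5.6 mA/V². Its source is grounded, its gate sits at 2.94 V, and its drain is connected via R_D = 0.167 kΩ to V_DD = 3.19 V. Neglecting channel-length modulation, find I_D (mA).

V_GS = V_G = 2.94 V, so V_ov = 2.94 − 1.42 = 1.52 V.
Assume saturation: I_D = ½ k_n V_ov² = 0.5 × 5.6 × 1.52² = 6.47 mA, giving V_DS = V_DD − I_D R_D = 3.19 − 6.47 × 0.167 = 2.11 V.
V_DS = 2.11 V ≥ V_ov = 1.52 V, confirming saturation.

I_D = 6.47 mA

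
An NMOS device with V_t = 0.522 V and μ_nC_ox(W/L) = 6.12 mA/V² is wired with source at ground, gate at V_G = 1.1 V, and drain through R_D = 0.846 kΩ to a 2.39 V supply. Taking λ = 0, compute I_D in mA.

V_GS = V_G = 1.1 V, so V_ov = 1.1 − 0.522 = 0.578 V.
Assume saturation: I_D = ½ k_n V_ov² = 0.5 × 6.12 × 0.578² = 1.02 mA, giving V_DS = V_DD − I_D R_D = 2.39 − 1.02 × 0.846 = 1.53 V.
V_DS = 1.53 V ≥ V_ov = 0.578 V, confirming saturation.

I_D = 1.02 mA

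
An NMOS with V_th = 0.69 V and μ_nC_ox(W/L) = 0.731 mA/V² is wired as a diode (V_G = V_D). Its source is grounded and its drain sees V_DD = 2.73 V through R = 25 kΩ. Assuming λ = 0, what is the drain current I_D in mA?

I_D = 0.0648 mA

With gate tied to drain, V_GS = V_DS ≥ V_GS − V_th, so the device is in saturation.
KCL at the drain: ½ k_n (V_GS − V_th)² = (V_DD − V_GS)/R.
Let x = V_GS − 0.69. Then 9.14 x² + x − 2.04 = 0, giving x = 0.421 V (positive root), so V_GS = 1.11 V.
I_D = (V_DD − V_GS)/R = (2.73 − 1.11) / 25 = 0.0648 mA.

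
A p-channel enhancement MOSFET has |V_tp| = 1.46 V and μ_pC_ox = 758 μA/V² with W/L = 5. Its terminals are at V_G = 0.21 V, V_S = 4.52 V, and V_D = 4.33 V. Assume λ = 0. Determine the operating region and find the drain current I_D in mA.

V_SG = V_S − V_G = 4.52 − 0.21 = 4.31 V; V_SD = V_S − V_D = 4.52 − 4.33 = 0.19 V.
k_p = μ_pC_ox · (W/L) = 3.79 mA/V².
V_ov = V_SG − |V_tp| = 4.31 − 1.46 = 2.85 V.
Since V_SD = 0.19 V < V_ov = 2.85 V, the device is in the triode region.
I_D = k_p [V_ov · V_SD − ½ V_SD²] = 3.79 × [2.85 × 0.19 − 0.5 × 0.19²] = 1.98 mA.

Triode; I_D = 1.98 mA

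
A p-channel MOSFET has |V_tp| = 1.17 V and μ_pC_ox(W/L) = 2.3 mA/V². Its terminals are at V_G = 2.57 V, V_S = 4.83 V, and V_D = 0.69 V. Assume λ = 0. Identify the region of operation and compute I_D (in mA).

V_SG = V_S − V_G = 4.83 − 2.57 = 2.26 V; V_SD = V_S − V_D = 4.83 − 0.69 = 4.14 V.
V_ov = V_SG − |V_tp| = 2.26 − 1.17 = 1.09 V.
Since V_SD = 4.14 V ≥ V_ov = 1.09 V, the device is in saturation.
I_D = ½ k_p V_ov² = 0.5 × 2.3 × 1.09² = 1.37 mA.

Saturation; I_D = 1.37 mA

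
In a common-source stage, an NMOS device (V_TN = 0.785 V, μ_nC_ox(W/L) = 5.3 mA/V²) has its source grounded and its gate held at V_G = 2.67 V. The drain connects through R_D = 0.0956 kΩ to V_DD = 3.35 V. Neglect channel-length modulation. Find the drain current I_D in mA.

I_D = 9.42 mA

V_GS = V_G = 2.67 V, so V_ov = 2.67 − 0.785 = 1.88 V.
Assume saturation: I_D = ½ k_n V_ov² = 0.5 × 5.3 × 1.88² = 9.42 mA, giving V_DS = V_DD − I_D R_D = 3.35 − 9.42 × 0.0956 = 2.45 V.
V_DS = 2.45 V ≥ V_ov = 1.88 V, confirming saturation.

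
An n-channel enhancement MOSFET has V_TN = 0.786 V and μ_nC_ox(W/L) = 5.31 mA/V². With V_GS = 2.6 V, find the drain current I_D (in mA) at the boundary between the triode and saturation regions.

At the boundary V_DS = V_ov = V_GS − V_TN = 2.6 − 0.786 = 1.81 V.
I_D = ½ k_n V_ov² = 0.5 × 5.31 × 1.81² = 8.74 mA.

I_D = 8.74 mA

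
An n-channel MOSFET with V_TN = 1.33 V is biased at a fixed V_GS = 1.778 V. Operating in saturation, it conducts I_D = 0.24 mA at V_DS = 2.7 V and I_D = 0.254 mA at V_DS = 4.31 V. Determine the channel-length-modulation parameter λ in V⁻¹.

With V_GS fixed, I_D ∝ (1 + λ V_DS) in saturation, so I_D2/I_D1 = (1 + λ V_DS2)/(1 + λ V_DS1).
0.254/0.24 = 1.058 = (1 + 4.31 λ)/(1 + 2.7 λ).
Solving: λ (I_D1 V_DS2 − I_D2 V_DS1) = I_D2 − I_D1, so λ = (0.254 − 0.24) / (0.24 × 4.31 − 0.254 × 2.7) = 0.014 / 0.349 = 0.0402 V⁻¹.

λ = 0.0402 V⁻¹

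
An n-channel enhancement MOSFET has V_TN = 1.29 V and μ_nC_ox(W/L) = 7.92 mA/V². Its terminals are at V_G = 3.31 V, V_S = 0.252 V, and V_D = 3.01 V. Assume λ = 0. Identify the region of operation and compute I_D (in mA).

Saturation; I_D = 12.4 mA

V_GS = V_G − V_S = 3.31 − 0.252 = 3.06 V; V_DS = V_D − V_S = 3.01 − 0.252 = 2.76 V.
V_ov = V_GS − V_TN = 3.06 − 1.29 = 1.77 V.
Since V_DS = 2.76 V ≥ V_ov = 1.77 V, the device is in saturation.
I_D = ½ k_n V_ov² = 0.5 × 7.92 × 1.77² = 12.4 mA.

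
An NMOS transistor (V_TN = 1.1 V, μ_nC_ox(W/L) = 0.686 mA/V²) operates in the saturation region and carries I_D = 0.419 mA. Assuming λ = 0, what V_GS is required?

V_GS = 2.21 V

In saturation I_D = ½ k_n (V_GS − V_TN)², so V_GS − V_TN = √(2 I_D / k_n) = √(2 × 0.419 / 0.686) = 1.11 V.
V_GS = 1.1 + 1.11 = 2.21 V.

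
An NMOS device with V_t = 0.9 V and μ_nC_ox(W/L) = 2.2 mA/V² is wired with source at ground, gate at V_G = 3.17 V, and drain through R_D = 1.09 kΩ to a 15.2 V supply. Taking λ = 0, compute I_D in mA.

V_GS = V_G = 3.17 V, so V_ov = 3.17 − 0.9 = 2.27 V.
Assume saturation: I_D = ½ k_n V_ov² = 0.5 × 2.2 × 2.27² = 5.67 mA, giving V_DS = V_DD − I_D R_D = 15.2 − 5.67 × 1.09 = 9.02 V.
V_DS = 9.02 V ≥ V_ov = 2.27 V, confirming saturation.

I_D = 5.67 mA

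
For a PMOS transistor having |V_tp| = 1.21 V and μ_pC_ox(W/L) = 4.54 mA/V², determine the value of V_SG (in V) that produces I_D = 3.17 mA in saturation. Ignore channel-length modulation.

In saturation I_D = ½ k_p (V_SG − |V_tp|)², so V_SG − |V_tp| = √(2 I_D / k_p) = √(2 × 3.17 / 4.54) = 1.18 V.
V_SG = 1.21 + 1.18 = 2.39 V.

V_SG = 2.39 V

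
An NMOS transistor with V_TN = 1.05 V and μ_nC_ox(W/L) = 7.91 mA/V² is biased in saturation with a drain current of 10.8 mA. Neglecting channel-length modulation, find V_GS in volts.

V_GS = 2.70 V

In saturation I_D = ½ k_n (V_GS − V_TN)², so V_GS − V_TN = √(2 I_D / k_n) = √(2 × 10.8 / 7.91) = 1.65 V.
V_GS = 1.05 + 1.65 = 2.7 V.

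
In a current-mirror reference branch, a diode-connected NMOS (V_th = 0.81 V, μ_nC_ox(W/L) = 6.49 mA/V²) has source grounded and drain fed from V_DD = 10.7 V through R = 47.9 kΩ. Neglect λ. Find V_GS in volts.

V_GS = 1.06 V

With gate tied to drain, V_GS = V_DS ≥ V_GS − V_th, so the device is in saturation.
KCL at the drain: ½ k_n (V_GS − V_th)² = (V_DD − V_GS)/R.
Let x = V_GS − 0.81. Then 155 x² + x − 9.89 = 0, giving x = 0.249 V (positive root), so V_GS = 1.06 V.
I_D = (V_DD − V_GS)/R = (10.7 − 1.06) / 47.9 = 0.201 mA.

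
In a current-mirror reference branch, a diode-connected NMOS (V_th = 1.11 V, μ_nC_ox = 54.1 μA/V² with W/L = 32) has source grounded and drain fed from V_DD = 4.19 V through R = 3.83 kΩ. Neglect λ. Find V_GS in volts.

With gate tied to drain, V_GS = V_DS ≥ V_GS − V_th, so the device is in saturation.
k_n = μ_nC_ox · (W/L) = 1.731 mA/V².
KCL at the drain: ½ k_n (V_GS − V_th)² = (V_DD − V_GS)/R.
Let x = V_GS − 1.11. Then 3.32 x² + x − 3.08 = 0, giving x = 0.825 V (positive root), so V_GS = 1.93 V.
I_D = (V_DD − V_GS)/R = (4.19 − 1.93) / 3.83 = 0.589 mA.

V_GS = 1.93 V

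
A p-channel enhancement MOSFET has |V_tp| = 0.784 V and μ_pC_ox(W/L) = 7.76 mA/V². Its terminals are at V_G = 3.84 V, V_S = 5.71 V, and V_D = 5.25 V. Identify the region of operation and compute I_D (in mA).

V_SG = V_S − V_G = 5.71 − 3.84 = 1.87 V; V_SD = V_S − V_D = 5.71 − 5.25 = 0.46 V.
V_ov = V_SG − |V_tp| = 1.87 − 0.784 = 1.09 V.
Since V_SD = 0.46 V < V_ov = 1.09 V, the device is in the triode region.
I_D = k_p [V_ov · V_SD − ½ V_SD²] = 7.76 × [1.09 × 0.46 − 0.5 × 0.46²] = 3.06 mA.

Triode; I_D = 3.06 mA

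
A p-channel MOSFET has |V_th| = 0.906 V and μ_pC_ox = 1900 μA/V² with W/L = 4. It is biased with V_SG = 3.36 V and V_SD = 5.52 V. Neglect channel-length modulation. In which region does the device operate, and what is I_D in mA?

k_p = μ_pC_ox · (W/L) = 7.6 mA/V².
V_ov = V_SG − |V_th| = 3.36 − 0.906 = 2.45 V.
Since V_SD = 5.52 V ≥ V_ov = 2.45 V, the device is in saturation.
I_D = ½ k_p V_ov² = 0.5 × 7.6 × 2.45² = 22.9 mA.

Saturation; I_D = 22.9 mA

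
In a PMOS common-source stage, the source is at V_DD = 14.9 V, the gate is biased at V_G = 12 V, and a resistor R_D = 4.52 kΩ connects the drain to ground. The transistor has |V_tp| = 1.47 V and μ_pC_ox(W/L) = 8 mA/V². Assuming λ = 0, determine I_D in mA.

I_D = 3.23 mA

V_SG = V_DD − V_G = 14.9 − 12 = 2.9 V, so V_ov = 2.9 − 1.47 = 1.43 V.
Assume saturation: I_D = ½ k_p V_ov² = 0.5 × 8 × 1.43² = 8.18 mA, giving V_SD = V_DD − I_D R_D = 14.9 − 8.18 × 4.52 = -22.1 V.
But -22.1 V < V_ov = 1.43 V, so the device is actually in triode.
In triode I_D = k_p[V_ov V_SD − ½ V_SD²] and I_D = (V_DD − V_SD)/R_D. Equating: 18.1 V_SD² − 52.71 V_SD + 14.9 = 0, giving V_SD = 0.317 V (the root below V_ov).
I_D = (14.9 − 0.317) / 4.52 = 3.23 mA.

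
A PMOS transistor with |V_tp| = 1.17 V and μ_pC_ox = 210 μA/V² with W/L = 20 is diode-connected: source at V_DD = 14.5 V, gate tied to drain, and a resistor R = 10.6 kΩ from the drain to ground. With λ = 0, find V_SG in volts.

With gate tied to drain, V_SG = V_SD ≥ V_SG − |V_tp|, so the device is in saturation.
k_p = μ_pC_ox · (W/L) = 4.2 mA/V².
KCL at the drain: ½ k_p (V_SG − |V_tp|)² = (V_DD − V_SG)/R.
Let x = V_SG − 1.17. Then 22.3 x² + x − 13.33 = 0, giving x = 0.752 V (positive root), so V_SG = 1.92 V.
I_D = (V_DD − V_SG)/R = (14.5 − 1.92) / 10.6 = 1.19 mA.

V_SG = 1.92 V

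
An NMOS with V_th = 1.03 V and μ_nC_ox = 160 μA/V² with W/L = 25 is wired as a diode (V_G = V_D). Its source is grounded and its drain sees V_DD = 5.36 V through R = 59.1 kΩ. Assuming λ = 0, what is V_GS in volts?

With gate tied to drain, V_GS = V_DS ≥ V_GS − V_th, so the device is in saturation.
k_n = μ_nC_ox · (W/L) = 4 mA/V².
KCL at the drain: ½ k_n (V_GS − V_th)² = (V_DD − V_GS)/R.
Let x = V_GS − 1.03. Then 118 x² + x − 4.33 = 0, giving x = 0.187 V (positive root), so V_GS = 1.22 V.
I_D = (V_DD − V_GS)/R = (5.36 − 1.22) / 59.1 = 0.0701 mA.

V_GS = 1.22 V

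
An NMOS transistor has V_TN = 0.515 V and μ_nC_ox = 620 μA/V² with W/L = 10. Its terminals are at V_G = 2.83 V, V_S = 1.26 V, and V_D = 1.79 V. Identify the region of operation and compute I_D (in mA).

V_GS = V_G − V_S = 2.83 − 1.26 = 1.57 V; V_DS = V_D − V_S = 1.79 − 1.26 = 0.53 V.
k_n = μ_nC_ox · (W/L) = 6.2 mA/V².
V_ov = V_GS − V_TN = 1.57 − 0.515 = 1.06 V.
Since V_DS = 0.53 V < V_ov = 1.06 V, the device is in the triode region.
I_D = k_n [V_ov · V_DS − ½ V_DS²] = 6.2 × [1.06 × 0.53 − 0.5 × 0.53²] = 2.6 mA.

Triode; I_D = 2.60 mA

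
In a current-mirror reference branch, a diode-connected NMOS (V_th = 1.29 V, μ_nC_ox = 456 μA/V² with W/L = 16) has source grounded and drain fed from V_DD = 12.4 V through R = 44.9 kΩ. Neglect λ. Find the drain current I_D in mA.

With gate tied to drain, V_GS = V_DS ≥ V_GS − V_th, so the device is in saturation.
k_n = μ_nC_ox · (W/L) = 7.296 mA/V².
KCL at the drain: ½ k_n (V_GS − V_th)² = (V_DD − V_GS)/R.
Let x = V_GS − 1.29. Then 164 x² + x − 11.11 = 0, giving x = 0.257 V (positive root), so V_GS = 1.55 V.
I_D = (V_DD − V_GS)/R = (12.4 − 1.55) / 44.9 = 0.242 mA.

I_D = 0.242 mA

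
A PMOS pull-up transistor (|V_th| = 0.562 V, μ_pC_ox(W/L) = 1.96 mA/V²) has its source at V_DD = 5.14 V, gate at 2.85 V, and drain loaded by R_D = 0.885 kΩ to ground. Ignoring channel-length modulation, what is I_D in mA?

V_SG = V_DD − V_G = 5.14 − 2.85 = 2.29 V, so V_ov = 2.29 − 0.562 = 1.73 V.
Assume saturation: I_D = ½ k_p V_ov² = 0.5 × 1.96 × 1.73² = 2.93 mA, giving V_SD = V_DD − I_D R_D = 5.14 − 2.93 × 0.885 = 2.55 V.
V_SD = 2.55 V ≥ V_ov = 1.73 V, confirming saturation.

I_D = 2.93 mA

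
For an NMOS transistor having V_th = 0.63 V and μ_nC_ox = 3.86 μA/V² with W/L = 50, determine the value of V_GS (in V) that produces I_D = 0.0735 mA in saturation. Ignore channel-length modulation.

V_GS = 1.50 V

k_n = μ_nC_ox · (W/L) = 0.193 mA/V².
In saturation I_D = ½ k_n (V_GS − V_th)², so V_GS − V_th = √(2 I_D / k_n) = √(2 × 0.0735 / 0.193) = 0.873 V.
V_GS = 0.63 + 0.873 = 1.5 V.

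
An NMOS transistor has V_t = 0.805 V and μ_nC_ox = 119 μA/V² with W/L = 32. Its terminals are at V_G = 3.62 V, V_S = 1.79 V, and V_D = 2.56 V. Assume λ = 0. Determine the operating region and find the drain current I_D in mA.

Triode; I_D = 1.88 mA

V_GS = V_G − V_S = 3.62 − 1.79 = 1.83 V; V_DS = V_D − V_S = 2.56 − 1.79 = 0.77 V.
k_n = μ_nC_ox · (W/L) = 3.808 mA/V².
V_ov = V_GS − V_t = 1.83 − 0.805 = 1.02 V.
Since V_DS = 0.77 V < V_ov = 1.02 V, the device is in the triode region.
I_D = k_n [V_ov · V_DS − ½ V_DS²] = 3.808 × [1.02 × 0.77 − 0.5 × 0.77²] = 1.88 mA.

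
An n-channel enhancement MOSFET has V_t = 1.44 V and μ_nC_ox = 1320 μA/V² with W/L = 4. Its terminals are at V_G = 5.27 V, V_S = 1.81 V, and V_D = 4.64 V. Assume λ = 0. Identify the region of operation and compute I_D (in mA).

Saturation; I_D = 10.8 mA

V_GS = V_G − V_S = 5.27 − 1.81 = 3.46 V; V_DS = V_D − V_S = 4.64 − 1.81 = 2.83 V.
k_n = μ_nC_ox · (W/L) = 5.28 mA/V².
V_ov = V_GS − V_t = 3.46 − 1.44 = 2.02 V.
Since V_DS = 2.83 V ≥ V_ov = 2.02 V, the device is in saturation.
I_D = ½ k_n V_ov² = 0.5 × 5.28 × 2.02² = 10.8 mA.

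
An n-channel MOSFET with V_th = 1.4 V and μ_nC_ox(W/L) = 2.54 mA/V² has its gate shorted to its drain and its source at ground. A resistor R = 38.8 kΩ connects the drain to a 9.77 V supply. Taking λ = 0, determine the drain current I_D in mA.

I_D = 0.205 mA

With gate tied to drain, V_GS = V_DS ≥ V_GS − V_th, so the device is in saturation.
KCL at the drain: ½ k_n (V_GS − V_th)² = (V_DD − V_GS)/R.
Let x = V_GS − 1.4. Then 49.3 x² + x − 8.37 = 0, giving x = 0.402 V (positive root), so V_GS = 1.8 V.
I_D = (V_DD − V_GS)/R = (9.77 − 1.8) / 38.8 = 0.205 mA.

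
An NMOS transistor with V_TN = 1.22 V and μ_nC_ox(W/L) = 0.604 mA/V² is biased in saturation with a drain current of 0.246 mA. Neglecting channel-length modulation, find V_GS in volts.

V_GS = 2.12 V

In saturation I_D = ½ k_n (V_GS − V_TN)², so V_GS − V_TN = √(2 I_D / k_n) = √(2 × 0.246 / 0.604) = 0.903 V.
V_GS = 1.22 + 0.903 = 2.12 V.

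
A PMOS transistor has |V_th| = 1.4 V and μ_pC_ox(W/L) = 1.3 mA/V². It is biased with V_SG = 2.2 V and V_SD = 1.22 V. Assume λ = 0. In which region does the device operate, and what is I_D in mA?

V_ov = V_SG − |V_th| = 2.2 − 1.4 = 0.8 V.
Since V_SD = 1.22 V ≥ V_ov = 0.8 V, the device is in saturation.
I_D = ½ k_p V_ov² = 0.5 × 1.3 × 0.8² = 0.416 mA.

Saturation; I_D = 0.416 mA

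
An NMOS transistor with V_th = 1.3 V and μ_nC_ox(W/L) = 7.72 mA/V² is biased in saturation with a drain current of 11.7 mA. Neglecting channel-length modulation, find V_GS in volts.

V_GS = 3.04 V

In saturation I_D = ½ k_n (V_GS − V_th)², so V_GS − V_th = √(2 I_D / k_n) = √(2 × 11.7 / 7.72) = 1.74 V.
V_GS = 1.3 + 1.74 = 3.04 V.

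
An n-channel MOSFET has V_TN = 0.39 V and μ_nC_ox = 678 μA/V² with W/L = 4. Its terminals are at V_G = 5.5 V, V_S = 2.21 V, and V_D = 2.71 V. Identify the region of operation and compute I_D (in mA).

Triode; I_D = 3.59 mA

V_GS = V_G − V_S = 5.5 − 2.21 = 3.29 V; V_DS = V_D − V_S = 2.71 − 2.21 = 0.5 V.
k_n = μ_nC_ox · (W/L) = 2.712 mA/V².
V_ov = V_GS − V_TN = 3.29 − 0.39 = 2.9 V.
Since V_DS = 0.5 V < V_ov = 2.9 V, the device is in the triode region.
I_D = k_n [V_ov · V_DS − ½ V_DS²] = 2.712 × [2.9 × 0.5 − 0.5 × 0.5²] = 3.59 mA.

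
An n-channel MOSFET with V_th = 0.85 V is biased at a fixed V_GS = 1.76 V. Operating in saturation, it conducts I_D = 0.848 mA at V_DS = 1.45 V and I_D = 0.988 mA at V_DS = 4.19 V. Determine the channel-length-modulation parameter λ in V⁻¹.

With V_GS fixed, I_D ∝ (1 + λ V_DS) in saturation, so I_D2/I_D1 = (1 + λ V_DS2)/(1 + λ V_DS1).
0.988/0.848 = 1.165 = (1 + 4.19 λ)/(1 + 1.45 λ).
Solving: λ (I_D1 V_DS2 − I_D2 V_DS1) = I_D2 − I_D1, so λ = (0.988 − 0.848) / (0.848 × 4.19 − 0.988 × 1.45) = 0.14 / 2.12 = 0.066 V⁻¹.

λ = 0.0660 V⁻¹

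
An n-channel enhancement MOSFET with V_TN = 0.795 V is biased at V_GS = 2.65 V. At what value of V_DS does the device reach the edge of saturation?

The boundary between triode and saturation is V_DS = V_GS − V_TN = V_ov.
V_ov = 2.65 − 0.795 = 1.85 V.

V_DS,sat = 1.85 V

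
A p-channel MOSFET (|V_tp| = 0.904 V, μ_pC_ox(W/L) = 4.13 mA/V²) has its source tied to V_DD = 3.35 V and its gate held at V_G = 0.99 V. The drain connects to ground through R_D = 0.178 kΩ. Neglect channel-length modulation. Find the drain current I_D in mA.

V_SG = V_DD − V_G = 3.35 − 0.99 = 2.36 V, so V_ov = 2.36 − 0.904 = 1.46 V.
Assume saturation: I_D = ½ k_p V_ov² = 0.5 × 4.13 × 1.46² = 4.38 mA, giving V_SD = V_DD − I_D R_D = 3.35 − 4.38 × 0.178 = 2.57 V.
V_SD = 2.57 V ≥ V_ov = 1.46 V, confirming saturation.

I_D = 4.38 mA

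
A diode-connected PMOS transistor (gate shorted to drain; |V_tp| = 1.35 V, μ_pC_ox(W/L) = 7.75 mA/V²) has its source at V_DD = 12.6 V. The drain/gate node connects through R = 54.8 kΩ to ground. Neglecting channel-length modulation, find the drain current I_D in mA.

With gate tied to drain, V_SG = V_SD ≥ V_SG − |V_tp|, so the device is in saturation.
KCL at the drain: ½ k_p (V_SG − |V_tp|)² = (V_DD − V_SG)/R.
Let x = V_SG − 1.35. Then 212 x² + x − 11.25 = 0, giving x = 0.228 V (positive root), so V_SG = 1.58 V.
I_D = (V_DD − V_SG)/R = (12.6 − 1.58) / 54.8 = 0.201 mA.

I_D = 0.201 mA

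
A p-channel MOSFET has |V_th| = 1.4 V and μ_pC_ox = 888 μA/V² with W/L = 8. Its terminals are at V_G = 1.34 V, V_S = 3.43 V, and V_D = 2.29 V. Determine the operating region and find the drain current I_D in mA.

Saturation; I_D = 1.69 mA

V_SG = V_S − V_G = 3.43 − 1.34 = 2.09 V; V_SD = V_S − V_D = 3.43 − 2.29 = 1.14 V.
k_p = μ_pC_ox · (W/L) = 7.104 mA/V².
V_ov = V_SG − |V_th| = 2.09 − 1.4 = 0.69 V.
Since V_SD = 1.14 V ≥ V_ov = 0.69 V, the device is in saturation.
I_D = ½ k_p V_ov² = 0.5 × 7.104 × 0.69² = 1.69 mA.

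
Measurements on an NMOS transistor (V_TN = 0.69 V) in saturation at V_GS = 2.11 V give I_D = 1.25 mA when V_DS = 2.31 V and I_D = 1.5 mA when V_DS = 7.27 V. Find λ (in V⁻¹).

λ = 0.0445 V⁻¹

With V_GS fixed, I_D ∝ (1 + λ V_DS) in saturation, so I_D2/I_D1 = (1 + λ V_DS2)/(1 + λ V_DS1).
1.5/1.25 = 1.2 = (1 + 7.27 λ)/(1 + 2.31 λ).
Solving: λ (I_D1 V_DS2 − I_D2 V_DS1) = I_D2 − I_D1, so λ = (1.5 − 1.25) / (1.25 × 7.27 − 1.5 × 2.31) = 0.25 / 5.62 = 0.0445 V⁻¹.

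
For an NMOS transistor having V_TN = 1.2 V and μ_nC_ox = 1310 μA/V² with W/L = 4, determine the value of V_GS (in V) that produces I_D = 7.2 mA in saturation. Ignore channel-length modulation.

k_n = μ_nC_ox · (W/L) = 5.24 mA/V².
In saturation I_D = ½ k_n (V_GS − V_TN)², so V_GS − V_TN = √(2 I_D / k_n) = √(2 × 7.2 / 5.24) = 1.66 V.
V_GS = 1.2 + 1.66 = 2.86 V.

V_GS = 2.86 V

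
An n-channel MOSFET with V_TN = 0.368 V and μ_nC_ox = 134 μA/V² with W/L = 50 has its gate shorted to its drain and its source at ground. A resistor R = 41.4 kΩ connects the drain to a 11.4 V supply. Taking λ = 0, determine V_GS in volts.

With gate tied to drain, V_GS = V_DS ≥ V_GS − V_TN, so the device is in saturation.
k_n = μ_nC_ox · (W/L) = 6.7 mA/V².
KCL at the drain: ½ k_n (V_GS − V_TN)² = (V_DD − V_GS)/R.
Let x = V_GS − 0.368. Then 139 x² + x − 11.03 = 0, giving x = 0.278 V (positive root), so V_GS = 0.646 V.
I_D = (V_DD − V_GS)/R = (11.4 − 0.646) / 41.4 = 0.26 mA.

V_GS = 0.646 V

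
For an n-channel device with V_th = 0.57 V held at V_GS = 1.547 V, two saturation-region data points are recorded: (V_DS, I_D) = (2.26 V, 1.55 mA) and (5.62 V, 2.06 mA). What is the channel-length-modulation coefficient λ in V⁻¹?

With V_GS fixed, I_D ∝ (1 + λ V_DS) in saturation, so I_D2/I_D1 = (1 + λ V_DS2)/(1 + λ V_DS1).
2.06/1.55 = 1.329 = (1 + 5.62 λ)/(1 + 2.26 λ).
Solving: λ (I_D1 V_DS2 − I_D2 V_DS1) = I_D2 − I_D1, so λ = (2.06 − 1.55) / (1.55 × 5.62 − 2.06 × 2.26) = 0.51 / 4.06 = 0.126 V⁻¹.

λ = 0.126 V⁻¹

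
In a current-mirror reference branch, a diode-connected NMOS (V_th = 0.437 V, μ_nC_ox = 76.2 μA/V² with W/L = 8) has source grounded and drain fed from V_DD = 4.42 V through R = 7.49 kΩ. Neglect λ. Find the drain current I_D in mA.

I_D = 0.382 mA

With gate tied to drain, V_GS = V_DS ≥ V_GS − V_th, so the device is in saturation.
k_n = μ_nC_ox · (W/L) = 0.6096 mA/V².
KCL at the drain: ½ k_n (V_GS − V_th)² = (V_DD − V_GS)/R.
Let x = V_GS − 0.437. Then 2.28 x² + x − 3.983 = 0, giving x = 1.12 V (positive root), so V_GS = 1.56 V.
I_D = (V_DD − V_GS)/R = (4.42 − 1.56) / 7.49 = 0.382 mA.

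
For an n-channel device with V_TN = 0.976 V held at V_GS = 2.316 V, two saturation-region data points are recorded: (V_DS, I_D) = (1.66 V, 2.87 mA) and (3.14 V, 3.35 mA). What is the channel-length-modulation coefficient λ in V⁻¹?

λ = 0.139 V⁻¹

With V_GS fixed, I_D ∝ (1 + λ V_DS) in saturation, so I_D2/I_D1 = (1 + λ V_DS2)/(1 + λ V_DS1).
3.35/2.87 = 1.167 = (1 + 3.14 λ)/(1 + 1.66 λ).
Solving: λ (I_D1 V_DS2 − I_D2 V_DS1) = I_D2 − I_D1, so λ = (3.35 − 2.87) / (2.87 × 3.14 − 3.35 × 1.66) = 0.48 / 3.45 = 0.139 V⁻¹.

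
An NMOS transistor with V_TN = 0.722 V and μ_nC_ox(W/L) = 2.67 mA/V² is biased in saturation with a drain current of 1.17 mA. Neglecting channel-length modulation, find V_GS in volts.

V_GS = 1.66 V

In saturation I_D = ½ k_n (V_GS − V_TN)², so V_GS − V_TN = √(2 I_D / k_n) = √(2 × 1.17 / 2.67) = 0.936 V.
V_GS = 0.722 + 0.936 = 1.66 V.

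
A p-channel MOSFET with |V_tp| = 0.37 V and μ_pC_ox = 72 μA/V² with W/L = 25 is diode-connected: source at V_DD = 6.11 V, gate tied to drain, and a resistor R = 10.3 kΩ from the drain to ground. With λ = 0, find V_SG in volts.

With gate tied to drain, V_SG = V_SD ≥ V_SG − |V_tp|, so the device is in saturation.
k_p = μ_pC_ox · (W/L) = 1.8 mA/V².
KCL at the drain: ½ k_p (V_SG − |V_tp|)² = (V_DD − V_SG)/R.
Let x = V_SG − 0.37. Then 9.27 x² + x − 5.74 = 0, giving x = 0.735 V (positive root), so V_SG = 1.1 V.
I_D = (V_DD − V_SG)/R = (6.11 − 1.1) / 10.3 = 0.486 mA.

V_SG = 1.10 V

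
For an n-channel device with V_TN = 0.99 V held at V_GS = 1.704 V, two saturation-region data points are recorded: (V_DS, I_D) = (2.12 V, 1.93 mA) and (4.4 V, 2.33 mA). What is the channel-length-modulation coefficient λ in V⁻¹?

λ = 0.113 V⁻¹

With V_GS fixed, I_D ∝ (1 + λ V_DS) in saturation, so I_D2/I_D1 = (1 + λ V_DS2)/(1 + λ V_DS1).
2.33/1.93 = 1.207 = (1 + 4.4 λ)/(1 + 2.12 λ).
Solving: λ (I_D1 V_DS2 − I_D2 V_DS1) = I_D2 − I_D1, so λ = (2.33 − 1.93) / (1.93 × 4.4 − 2.33 × 2.12) = 0.4 / 3.55 = 0.113 V⁻¹.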